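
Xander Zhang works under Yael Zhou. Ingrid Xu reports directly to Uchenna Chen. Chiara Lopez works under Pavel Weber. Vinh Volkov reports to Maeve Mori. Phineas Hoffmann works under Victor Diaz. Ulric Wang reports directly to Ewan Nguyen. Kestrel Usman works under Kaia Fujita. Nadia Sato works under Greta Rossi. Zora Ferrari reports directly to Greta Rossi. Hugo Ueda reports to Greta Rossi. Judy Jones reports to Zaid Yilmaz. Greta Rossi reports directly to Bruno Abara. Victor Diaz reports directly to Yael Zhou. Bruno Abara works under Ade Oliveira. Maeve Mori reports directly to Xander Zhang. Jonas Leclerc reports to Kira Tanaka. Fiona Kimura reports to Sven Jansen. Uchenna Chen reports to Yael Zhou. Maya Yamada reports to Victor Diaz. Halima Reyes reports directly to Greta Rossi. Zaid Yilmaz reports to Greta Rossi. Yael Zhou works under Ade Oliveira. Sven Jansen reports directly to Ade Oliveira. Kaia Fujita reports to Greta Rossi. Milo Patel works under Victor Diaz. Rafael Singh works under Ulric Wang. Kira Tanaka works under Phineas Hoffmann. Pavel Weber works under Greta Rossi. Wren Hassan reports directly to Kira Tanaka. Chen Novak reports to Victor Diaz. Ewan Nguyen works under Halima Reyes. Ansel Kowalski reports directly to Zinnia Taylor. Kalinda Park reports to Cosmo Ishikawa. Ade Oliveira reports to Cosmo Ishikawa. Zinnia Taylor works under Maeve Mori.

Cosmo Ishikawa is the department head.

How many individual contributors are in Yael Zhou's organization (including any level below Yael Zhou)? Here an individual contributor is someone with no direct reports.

The people in Yael Zhou's organization with no one reporting to them are Ingrid Xu, Milo Patel, Maya Yamada, Chen Novak, Wren Hassan, Jonas Leclerc, Ansel Kowalski, Vinh Volkov. That is 8.

8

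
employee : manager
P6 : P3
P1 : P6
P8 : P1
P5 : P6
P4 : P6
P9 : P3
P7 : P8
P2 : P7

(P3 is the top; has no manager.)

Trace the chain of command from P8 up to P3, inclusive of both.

P8 -> P1 -> P6 -> P3

P8 reports to P1. P1 reports to P6. P6 reports to P3. P3 is at the top.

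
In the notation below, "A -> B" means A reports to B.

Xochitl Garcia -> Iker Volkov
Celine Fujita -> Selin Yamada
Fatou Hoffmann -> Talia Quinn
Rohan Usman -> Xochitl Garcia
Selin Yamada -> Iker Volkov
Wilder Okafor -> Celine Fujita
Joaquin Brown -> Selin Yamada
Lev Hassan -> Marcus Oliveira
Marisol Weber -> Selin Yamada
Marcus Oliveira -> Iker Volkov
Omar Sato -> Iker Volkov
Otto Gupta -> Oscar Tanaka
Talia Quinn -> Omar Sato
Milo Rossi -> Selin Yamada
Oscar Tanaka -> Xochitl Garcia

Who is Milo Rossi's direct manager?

Selin Yamada

Milo Rossi reports directly to Selin Yamada.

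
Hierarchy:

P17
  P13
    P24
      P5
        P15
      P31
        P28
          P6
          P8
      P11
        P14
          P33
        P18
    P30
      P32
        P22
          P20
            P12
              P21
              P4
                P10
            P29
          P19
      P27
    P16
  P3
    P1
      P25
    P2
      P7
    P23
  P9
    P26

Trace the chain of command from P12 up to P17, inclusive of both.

P12 reports to P20. P20 reports to P22. P22 reports to P32. P32 reports to P30. P30 reports to P13. P13 reports to P17. P17 is at the top.

P12 -> P20 -> P22 -> P32 -> P30 -> P13 -> P17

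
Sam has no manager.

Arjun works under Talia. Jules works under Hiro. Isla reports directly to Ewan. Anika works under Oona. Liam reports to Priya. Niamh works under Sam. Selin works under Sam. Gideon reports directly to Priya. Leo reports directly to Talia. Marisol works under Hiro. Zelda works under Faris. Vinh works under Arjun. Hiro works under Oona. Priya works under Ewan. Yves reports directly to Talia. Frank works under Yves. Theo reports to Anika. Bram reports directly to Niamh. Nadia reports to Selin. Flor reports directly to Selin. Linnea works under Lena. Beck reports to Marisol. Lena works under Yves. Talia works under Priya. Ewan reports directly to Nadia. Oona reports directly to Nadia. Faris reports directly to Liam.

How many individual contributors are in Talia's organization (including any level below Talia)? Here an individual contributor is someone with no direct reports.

4

The people in Talia's organization with no one reporting to them are Leo, Vinh, Linnea, Frank. That is 4.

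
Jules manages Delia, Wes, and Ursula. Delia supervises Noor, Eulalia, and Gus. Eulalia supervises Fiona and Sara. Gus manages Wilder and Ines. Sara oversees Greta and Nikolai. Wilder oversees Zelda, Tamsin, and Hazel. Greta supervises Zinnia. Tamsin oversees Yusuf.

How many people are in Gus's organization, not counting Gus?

6

Gus directly manages Wilder, Ines. Under Wilder: Hazel, Tamsin, Yusuf, Zelda (4). Ines has no reports. So Gus's organization is 2 direct reports plus everyone under them: 5 + 1 = 6.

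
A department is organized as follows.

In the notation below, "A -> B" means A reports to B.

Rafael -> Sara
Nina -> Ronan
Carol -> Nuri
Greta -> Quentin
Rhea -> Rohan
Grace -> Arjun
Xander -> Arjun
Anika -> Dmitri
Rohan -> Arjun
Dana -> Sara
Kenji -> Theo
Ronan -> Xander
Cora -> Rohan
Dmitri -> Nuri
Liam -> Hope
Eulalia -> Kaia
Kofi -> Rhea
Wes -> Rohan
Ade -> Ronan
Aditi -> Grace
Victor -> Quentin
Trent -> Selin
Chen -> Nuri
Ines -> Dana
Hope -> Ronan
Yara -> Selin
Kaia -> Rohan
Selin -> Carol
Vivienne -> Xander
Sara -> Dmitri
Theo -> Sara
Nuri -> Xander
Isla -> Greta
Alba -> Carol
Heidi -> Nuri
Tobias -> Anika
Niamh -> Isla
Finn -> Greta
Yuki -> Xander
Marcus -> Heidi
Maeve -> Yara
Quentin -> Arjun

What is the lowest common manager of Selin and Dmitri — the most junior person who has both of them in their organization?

Selin's chain of managers is Carol, Nuri, Xander, Arjun. Dmitri's chain of managers is Nuri, Xander, Arjun. The first manager that appears in both chains is Nuri.

Nuri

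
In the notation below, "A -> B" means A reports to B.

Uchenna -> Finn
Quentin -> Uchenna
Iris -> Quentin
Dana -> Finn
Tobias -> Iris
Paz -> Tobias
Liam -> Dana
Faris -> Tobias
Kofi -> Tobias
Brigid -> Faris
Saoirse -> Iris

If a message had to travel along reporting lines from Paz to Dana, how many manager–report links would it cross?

6

Paz is 5 levels below Finn, and Dana is 1 level below Finn (their lowest common manager). The shortest path runs up from Paz to Finn and back down to Dana: 5 + 1 = 6 links.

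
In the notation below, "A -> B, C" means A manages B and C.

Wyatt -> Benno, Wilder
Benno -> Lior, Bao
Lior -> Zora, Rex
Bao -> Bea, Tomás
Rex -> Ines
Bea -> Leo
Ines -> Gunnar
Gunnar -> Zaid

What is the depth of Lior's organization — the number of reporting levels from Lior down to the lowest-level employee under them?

4

The longest chain under Lior runs Lior → Rex → Ines → Gunnar → Zaid, which is 4 levels below Lior.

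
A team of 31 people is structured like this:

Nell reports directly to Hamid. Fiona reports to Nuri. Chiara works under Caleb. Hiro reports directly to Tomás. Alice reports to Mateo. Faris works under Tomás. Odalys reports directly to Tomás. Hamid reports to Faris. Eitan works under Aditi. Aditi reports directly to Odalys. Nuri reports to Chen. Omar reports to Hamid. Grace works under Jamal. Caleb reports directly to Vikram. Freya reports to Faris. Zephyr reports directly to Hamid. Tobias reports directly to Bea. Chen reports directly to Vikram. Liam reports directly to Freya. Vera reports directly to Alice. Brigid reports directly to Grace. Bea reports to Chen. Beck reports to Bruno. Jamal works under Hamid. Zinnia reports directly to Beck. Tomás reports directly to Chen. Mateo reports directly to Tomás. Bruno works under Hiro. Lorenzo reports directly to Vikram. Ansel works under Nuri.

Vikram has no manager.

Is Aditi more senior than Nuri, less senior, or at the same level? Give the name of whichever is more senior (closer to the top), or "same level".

Nuri

Aditi is 4 levels below Vikram; Nuri is 2. Nuri is higher.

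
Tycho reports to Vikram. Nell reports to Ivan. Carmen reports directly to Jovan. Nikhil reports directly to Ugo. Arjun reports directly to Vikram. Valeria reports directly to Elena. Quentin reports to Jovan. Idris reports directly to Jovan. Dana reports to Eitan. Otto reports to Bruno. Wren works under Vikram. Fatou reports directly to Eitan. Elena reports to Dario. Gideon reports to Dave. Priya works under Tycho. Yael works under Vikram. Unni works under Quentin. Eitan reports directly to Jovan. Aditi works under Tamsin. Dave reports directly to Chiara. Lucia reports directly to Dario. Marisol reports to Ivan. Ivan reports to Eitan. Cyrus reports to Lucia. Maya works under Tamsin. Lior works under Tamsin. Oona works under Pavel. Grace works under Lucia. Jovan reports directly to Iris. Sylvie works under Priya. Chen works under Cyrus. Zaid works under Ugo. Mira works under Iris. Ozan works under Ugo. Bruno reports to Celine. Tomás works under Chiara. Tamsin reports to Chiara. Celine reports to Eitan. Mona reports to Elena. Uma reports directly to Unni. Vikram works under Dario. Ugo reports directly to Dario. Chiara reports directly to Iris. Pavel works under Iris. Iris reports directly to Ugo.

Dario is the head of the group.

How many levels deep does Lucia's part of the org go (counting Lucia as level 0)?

The longest chain under Lucia runs Lucia → Cyrus → Chen, which is 2 levels below Lucia.

2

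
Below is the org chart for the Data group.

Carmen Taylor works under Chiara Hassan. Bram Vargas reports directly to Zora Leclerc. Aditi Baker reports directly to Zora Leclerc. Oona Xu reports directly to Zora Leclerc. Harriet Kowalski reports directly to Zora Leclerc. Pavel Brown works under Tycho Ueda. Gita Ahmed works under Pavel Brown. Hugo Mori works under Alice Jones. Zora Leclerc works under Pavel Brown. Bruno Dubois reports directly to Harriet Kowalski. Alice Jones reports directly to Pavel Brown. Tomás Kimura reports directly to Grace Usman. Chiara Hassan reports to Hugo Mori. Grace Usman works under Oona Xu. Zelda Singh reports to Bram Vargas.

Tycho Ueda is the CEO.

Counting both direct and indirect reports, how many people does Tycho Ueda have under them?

Tycho Ueda directly manages Pavel Brown. Under Pavel Brown: Alice Jones, Hugo Mori, Chiara Hassan, Carmen Taylor, Gita Ahmed, Zora Leclerc, Aditi Baker, Bram Vargas, Zelda Singh, Oona Xu, Grace Usman, Tomás Kimura, Harriet Kowalski, Bruno Dubois (14). That's 15 in total.

15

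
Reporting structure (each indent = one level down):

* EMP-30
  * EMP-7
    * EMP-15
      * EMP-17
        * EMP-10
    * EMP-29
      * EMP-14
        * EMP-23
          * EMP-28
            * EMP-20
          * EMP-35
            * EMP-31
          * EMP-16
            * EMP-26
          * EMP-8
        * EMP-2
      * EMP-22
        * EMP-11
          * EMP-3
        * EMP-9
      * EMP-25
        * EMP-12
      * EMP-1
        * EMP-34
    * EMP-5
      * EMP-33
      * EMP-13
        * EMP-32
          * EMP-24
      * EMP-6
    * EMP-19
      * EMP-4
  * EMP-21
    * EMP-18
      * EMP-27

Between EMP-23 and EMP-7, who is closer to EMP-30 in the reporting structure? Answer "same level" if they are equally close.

EMP-23 is 4 levels below EMP-30; EMP-7 is 1. EMP-7 is higher.

EMP-7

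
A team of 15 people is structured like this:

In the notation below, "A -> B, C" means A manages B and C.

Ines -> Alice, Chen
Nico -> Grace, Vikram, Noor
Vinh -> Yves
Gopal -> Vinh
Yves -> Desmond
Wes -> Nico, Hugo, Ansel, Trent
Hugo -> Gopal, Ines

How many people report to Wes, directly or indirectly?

Wes directly manages Nico, Hugo, Ansel, Trent. Under Nico: Noor, Vikram, Grace (3). Under Hugo: Ines, Chen, Alice, Gopal, Vinh, Yves, Desmond (7). Ansel has no reports. Trent has no reports. So Wes's organization is 4 direct reports plus everyone under them: 4 + 8 + 1 + 1 = 14.

14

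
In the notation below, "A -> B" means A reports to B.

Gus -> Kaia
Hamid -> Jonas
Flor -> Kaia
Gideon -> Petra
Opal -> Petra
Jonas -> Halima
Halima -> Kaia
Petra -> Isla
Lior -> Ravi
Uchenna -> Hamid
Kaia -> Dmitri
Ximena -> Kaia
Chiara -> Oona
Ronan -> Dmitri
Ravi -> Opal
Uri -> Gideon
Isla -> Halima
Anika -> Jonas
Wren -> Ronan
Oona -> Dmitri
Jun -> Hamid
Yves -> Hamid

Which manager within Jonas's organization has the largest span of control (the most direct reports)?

Direct-report counts within Jonas's organization: Jonas has 2; Hamid has 3. The largest is 3, held by Hamid.

Hamid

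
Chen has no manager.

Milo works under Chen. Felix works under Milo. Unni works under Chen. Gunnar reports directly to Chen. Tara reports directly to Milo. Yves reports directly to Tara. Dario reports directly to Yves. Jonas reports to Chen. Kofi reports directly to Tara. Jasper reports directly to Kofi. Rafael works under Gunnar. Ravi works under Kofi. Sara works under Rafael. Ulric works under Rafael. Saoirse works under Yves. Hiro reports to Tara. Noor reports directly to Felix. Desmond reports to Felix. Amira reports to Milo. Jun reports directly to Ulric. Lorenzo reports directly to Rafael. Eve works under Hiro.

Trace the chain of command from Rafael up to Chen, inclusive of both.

Rafael reports to Gunnar. Gunnar reports to Chen. Chen is at the top.

Rafael -> Gunnar -> Chen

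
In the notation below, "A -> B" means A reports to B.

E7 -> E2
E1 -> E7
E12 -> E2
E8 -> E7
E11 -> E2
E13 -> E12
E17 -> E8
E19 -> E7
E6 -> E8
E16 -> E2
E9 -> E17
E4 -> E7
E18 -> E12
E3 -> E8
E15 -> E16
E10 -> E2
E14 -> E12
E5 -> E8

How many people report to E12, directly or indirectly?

E12 directly manages E13, E18, E14. E13 has no reports. E18 has no reports. E14 has no reports. So E12's organization is 3 direct reports plus everyone under them: 1 + 1 + 1 = 3.

3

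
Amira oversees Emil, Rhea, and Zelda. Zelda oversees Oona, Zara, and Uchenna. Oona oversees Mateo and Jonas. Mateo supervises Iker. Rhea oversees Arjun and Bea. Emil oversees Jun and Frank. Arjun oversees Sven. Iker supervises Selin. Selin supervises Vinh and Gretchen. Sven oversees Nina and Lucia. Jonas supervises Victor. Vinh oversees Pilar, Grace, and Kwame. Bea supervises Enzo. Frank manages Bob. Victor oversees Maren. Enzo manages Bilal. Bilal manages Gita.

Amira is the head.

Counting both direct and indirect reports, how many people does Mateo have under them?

Mateo directly manages Iker. Under Iker: Selin, Gretchen, Vinh, Kwame, Grace, Pilar (6). That's 7 in total.

7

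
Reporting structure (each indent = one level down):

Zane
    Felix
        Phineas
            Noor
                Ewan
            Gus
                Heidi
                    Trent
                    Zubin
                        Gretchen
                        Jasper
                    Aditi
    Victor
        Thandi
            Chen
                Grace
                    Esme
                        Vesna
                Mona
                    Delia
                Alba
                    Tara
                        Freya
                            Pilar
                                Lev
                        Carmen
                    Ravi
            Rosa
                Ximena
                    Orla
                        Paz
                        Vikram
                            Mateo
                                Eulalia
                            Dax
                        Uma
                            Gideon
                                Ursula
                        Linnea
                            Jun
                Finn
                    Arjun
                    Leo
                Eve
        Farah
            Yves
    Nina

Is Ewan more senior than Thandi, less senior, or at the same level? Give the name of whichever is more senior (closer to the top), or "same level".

Thandi

Ewan is 4 levels below Zane; Thandi is 2. Thandi is higher.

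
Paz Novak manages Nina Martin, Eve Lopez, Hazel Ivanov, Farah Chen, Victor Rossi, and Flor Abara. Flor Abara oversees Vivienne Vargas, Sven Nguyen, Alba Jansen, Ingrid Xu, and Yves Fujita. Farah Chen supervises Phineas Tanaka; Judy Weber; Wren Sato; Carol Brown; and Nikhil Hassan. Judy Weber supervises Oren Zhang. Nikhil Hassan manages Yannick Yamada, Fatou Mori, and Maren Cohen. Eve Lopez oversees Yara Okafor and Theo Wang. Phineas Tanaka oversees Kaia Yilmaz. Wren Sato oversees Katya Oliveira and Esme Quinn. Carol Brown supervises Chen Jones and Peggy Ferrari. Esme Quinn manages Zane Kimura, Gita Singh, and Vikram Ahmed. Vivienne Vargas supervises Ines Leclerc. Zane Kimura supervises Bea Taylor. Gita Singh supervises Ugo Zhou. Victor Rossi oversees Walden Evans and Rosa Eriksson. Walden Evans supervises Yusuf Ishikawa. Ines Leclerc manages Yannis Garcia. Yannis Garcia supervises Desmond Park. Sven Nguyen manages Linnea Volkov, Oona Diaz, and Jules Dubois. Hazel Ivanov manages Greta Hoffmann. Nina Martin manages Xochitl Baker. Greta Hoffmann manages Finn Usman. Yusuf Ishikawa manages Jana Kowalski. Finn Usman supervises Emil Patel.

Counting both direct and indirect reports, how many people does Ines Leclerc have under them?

2

Ines Leclerc directly manages Yannis Garcia. Under Yannis Garcia: Desmond Park (1). That's 2 in total.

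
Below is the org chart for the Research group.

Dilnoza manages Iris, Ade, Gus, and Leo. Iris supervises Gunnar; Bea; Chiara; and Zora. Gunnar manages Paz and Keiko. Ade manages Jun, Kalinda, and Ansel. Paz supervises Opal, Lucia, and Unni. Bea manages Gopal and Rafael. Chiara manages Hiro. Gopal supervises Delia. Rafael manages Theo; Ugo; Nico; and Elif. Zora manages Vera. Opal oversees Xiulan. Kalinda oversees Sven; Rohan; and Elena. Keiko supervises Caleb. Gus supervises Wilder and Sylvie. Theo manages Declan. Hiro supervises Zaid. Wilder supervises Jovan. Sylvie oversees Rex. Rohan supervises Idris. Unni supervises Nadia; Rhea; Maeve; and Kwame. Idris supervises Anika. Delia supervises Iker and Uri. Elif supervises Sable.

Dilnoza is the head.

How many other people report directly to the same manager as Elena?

2

Elena reports to Kalinda. Kalinda's other direct reports are Sven, Rohan — 2 peers.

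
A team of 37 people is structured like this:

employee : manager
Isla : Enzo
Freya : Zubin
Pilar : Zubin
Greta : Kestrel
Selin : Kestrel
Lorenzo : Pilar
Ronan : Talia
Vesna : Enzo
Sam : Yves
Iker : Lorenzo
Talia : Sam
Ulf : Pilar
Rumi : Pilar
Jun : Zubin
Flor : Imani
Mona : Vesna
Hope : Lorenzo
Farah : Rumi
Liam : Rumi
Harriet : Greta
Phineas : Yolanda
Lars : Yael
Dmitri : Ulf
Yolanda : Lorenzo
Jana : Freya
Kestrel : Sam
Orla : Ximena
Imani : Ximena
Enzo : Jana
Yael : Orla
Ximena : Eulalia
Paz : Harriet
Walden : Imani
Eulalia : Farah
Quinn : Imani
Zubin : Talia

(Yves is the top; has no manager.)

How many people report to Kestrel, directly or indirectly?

Kestrel directly manages Selin, Greta. Selin has no reports. Under Greta: Harriet, Paz (2). So Kestrel's organization is 2 direct reports plus everyone under them: 1 + 3 = 4.

4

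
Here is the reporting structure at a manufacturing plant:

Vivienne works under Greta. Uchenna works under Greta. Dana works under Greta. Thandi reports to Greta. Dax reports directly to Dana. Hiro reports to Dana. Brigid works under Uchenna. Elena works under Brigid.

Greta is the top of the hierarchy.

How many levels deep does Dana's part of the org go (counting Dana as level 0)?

1

The longest chain under Dana runs Dana → Hiro, which is 1 level below Dana.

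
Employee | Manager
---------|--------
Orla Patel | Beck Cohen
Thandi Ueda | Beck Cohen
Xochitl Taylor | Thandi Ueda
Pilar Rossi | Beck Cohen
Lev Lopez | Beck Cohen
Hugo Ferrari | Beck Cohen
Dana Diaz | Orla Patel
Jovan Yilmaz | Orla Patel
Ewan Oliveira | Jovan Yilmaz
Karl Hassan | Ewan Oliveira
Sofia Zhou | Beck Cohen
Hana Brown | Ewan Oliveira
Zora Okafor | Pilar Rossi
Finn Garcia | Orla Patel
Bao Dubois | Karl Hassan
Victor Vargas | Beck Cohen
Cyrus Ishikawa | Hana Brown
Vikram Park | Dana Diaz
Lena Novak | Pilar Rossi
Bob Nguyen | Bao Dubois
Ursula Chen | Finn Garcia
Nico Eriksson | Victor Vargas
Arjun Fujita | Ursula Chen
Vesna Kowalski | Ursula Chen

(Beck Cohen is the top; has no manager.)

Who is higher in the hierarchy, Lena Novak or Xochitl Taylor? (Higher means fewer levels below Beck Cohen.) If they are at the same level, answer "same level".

same level

Both Lena Novak and Xochitl Taylor are 2 levels below Beck Cohen.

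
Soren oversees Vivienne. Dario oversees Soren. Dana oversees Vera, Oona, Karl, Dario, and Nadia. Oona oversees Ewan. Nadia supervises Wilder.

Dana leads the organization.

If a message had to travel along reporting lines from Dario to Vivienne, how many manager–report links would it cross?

Vivienne is in Dario's organization: the chain from Vivienne up to Dario is Vivienne → Soren → Dario, which is 2 links.

2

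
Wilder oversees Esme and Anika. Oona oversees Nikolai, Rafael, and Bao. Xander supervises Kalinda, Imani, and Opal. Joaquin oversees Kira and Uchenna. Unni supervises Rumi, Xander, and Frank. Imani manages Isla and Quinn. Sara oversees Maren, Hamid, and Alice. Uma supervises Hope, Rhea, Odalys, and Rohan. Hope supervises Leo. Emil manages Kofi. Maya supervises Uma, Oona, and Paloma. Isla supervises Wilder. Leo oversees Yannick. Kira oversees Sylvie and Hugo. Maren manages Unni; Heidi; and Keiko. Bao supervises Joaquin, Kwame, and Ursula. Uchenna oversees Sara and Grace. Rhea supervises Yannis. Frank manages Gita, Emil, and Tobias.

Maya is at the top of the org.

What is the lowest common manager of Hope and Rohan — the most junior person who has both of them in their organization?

Hope's chain of managers is Uma, Maya. Rohan's chain of managers is Uma, Maya. The first manager that appears in both chains is Uma.

Uma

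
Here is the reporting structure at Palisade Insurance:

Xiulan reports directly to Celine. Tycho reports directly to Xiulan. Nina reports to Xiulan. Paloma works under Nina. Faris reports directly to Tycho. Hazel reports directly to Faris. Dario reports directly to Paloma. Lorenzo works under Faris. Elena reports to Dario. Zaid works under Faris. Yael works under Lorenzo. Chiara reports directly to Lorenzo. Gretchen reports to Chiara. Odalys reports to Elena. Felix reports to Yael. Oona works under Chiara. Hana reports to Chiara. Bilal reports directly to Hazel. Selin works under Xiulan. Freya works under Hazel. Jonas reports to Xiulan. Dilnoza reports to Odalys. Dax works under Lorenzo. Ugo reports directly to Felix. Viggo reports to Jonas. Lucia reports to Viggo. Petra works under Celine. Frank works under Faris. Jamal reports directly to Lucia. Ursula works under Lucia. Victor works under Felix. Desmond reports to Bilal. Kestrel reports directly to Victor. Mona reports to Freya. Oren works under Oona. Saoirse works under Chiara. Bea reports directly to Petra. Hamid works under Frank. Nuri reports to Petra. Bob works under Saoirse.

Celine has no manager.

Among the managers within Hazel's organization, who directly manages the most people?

Direct-report counts within Hazel's organization: Hazel has 2; Freya has 1; Bilal has 1. The largest is 2, held by Hazel.

Hazel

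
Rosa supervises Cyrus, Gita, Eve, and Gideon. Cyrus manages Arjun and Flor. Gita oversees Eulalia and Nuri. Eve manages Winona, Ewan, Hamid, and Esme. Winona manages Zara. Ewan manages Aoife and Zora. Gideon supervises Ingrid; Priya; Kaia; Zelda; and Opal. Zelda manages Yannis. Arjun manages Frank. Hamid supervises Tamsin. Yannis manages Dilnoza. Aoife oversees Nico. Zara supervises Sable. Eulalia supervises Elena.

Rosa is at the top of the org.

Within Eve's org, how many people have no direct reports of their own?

The people in Eve's organization with no one reporting to them are Esme, Tamsin, Zora, Nico, Sable. That is 5.

5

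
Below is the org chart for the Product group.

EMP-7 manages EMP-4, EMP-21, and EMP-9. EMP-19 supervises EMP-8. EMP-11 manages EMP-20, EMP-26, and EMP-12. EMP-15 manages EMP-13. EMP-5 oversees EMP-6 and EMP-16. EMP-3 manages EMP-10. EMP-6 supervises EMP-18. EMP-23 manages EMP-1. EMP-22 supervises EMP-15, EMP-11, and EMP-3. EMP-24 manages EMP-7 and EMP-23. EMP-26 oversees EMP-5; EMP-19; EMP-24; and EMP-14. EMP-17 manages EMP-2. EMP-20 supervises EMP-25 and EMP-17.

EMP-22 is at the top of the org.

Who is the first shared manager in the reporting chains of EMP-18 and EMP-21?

EMP-26

EMP-18's chain of managers is EMP-6, EMP-5, EMP-26, EMP-11, EMP-22. EMP-21's chain of managers is EMP-7, EMP-24, EMP-26, EMP-11, EMP-22. The first manager that appears in both chains is EMP-26.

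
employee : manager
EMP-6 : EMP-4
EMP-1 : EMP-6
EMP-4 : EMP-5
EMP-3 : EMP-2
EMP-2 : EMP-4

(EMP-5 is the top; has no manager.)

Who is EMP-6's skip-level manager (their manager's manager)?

EMP-6 reports to EMP-4, and EMP-4 reports to EMP-5. So EMP-6's skip-level manager is EMP-5.

EMP-5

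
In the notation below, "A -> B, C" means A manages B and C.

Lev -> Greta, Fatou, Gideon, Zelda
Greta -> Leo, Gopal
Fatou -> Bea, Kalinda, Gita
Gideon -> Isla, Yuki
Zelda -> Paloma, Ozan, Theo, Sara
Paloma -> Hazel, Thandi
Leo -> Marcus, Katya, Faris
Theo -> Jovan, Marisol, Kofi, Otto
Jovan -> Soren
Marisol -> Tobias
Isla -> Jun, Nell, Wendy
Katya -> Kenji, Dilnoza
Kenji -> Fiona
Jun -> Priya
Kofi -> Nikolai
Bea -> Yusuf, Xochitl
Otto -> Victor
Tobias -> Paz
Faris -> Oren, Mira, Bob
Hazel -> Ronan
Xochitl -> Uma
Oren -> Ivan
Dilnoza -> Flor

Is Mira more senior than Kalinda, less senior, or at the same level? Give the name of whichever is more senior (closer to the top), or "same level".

Kalinda

Mira is 4 levels below Lev; Kalinda is 2. Kalinda is higher.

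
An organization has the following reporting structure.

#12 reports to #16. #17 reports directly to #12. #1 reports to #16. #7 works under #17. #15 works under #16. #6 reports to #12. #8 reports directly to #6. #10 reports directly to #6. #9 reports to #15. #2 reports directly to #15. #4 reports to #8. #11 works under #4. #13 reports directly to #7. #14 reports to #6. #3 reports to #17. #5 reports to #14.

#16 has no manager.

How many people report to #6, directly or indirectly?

#6 directly manages #8, #10, #14. Under #8: #4, #11 (2). #10 has no reports. Under #14: #5 (1). So #6's organization is 3 direct reports plus everyone under them: 3 + 1 + 2 = 6.

6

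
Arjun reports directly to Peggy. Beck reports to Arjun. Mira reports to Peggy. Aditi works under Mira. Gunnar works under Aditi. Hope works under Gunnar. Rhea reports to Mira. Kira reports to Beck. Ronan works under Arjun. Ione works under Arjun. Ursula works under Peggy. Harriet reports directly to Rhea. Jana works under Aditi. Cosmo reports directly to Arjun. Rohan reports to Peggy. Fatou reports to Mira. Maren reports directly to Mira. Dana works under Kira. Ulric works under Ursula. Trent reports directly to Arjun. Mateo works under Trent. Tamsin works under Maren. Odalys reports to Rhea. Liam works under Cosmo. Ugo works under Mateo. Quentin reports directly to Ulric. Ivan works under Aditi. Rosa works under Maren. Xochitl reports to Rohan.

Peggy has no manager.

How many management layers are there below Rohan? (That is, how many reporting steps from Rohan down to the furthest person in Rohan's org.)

1

The longest chain under Rohan runs Rohan → Xochitl, which is 1 level below Rohan.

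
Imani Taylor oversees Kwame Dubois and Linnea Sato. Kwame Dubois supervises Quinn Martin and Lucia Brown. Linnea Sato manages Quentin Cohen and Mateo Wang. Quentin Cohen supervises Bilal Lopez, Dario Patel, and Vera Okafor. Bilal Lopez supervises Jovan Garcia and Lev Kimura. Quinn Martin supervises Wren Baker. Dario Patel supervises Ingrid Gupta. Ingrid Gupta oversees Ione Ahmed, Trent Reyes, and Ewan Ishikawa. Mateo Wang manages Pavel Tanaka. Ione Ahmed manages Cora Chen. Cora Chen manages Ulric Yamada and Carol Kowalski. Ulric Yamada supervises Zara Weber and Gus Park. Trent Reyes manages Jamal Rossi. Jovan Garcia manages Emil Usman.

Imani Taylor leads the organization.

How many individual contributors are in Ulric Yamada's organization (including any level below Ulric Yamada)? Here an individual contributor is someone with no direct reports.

The people in Ulric Yamada's organization with no one reporting to them are Gus Park, Zara Weber. That is 2.

2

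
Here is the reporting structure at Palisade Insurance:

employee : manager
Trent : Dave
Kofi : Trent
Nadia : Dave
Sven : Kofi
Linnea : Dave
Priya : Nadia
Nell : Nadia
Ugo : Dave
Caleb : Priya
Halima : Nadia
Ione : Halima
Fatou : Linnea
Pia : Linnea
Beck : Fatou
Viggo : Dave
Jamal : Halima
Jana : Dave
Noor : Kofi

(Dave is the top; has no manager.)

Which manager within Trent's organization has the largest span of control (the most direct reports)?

Kofi

Direct-report counts within Trent's organization: Trent has 1; Kofi has 2. The largest is 2, held by Kofi.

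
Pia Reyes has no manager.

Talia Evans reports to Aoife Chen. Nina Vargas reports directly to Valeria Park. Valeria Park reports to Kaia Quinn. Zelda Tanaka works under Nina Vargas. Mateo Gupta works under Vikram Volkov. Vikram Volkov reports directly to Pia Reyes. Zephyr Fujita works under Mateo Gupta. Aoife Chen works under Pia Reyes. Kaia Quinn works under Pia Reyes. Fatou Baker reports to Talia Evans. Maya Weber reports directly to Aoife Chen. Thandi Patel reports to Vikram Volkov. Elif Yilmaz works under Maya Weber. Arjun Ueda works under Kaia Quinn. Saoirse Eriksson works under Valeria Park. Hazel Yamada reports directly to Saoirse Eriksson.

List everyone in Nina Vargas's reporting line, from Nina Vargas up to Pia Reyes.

Nina Vargas reports to Valeria Park. Valeria Park reports to Kaia Quinn. Kaia Quinn reports to Pia Reyes. Pia Reyes is at the top.

Nina Vargas -> Valeria Park -> Kaia Quinn -> Pia Reyes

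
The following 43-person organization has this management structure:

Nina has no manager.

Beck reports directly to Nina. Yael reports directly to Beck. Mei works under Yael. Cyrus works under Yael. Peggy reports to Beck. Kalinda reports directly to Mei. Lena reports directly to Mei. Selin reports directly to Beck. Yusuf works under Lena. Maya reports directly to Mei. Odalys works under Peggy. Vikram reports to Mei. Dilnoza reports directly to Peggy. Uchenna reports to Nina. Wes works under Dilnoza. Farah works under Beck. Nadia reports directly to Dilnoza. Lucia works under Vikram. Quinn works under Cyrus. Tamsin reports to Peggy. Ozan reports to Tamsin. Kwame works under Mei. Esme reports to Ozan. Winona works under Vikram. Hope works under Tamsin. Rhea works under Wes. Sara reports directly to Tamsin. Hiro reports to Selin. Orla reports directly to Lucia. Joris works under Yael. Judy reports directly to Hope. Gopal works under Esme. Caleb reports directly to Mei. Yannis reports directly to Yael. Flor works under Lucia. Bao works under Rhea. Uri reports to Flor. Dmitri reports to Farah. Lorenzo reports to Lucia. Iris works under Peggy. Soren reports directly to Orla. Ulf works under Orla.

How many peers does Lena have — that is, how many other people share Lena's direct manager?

5

Lena reports to Mei. Mei's other direct reports are Kalinda, Maya, Vikram, Kwame, Caleb — 5 peers.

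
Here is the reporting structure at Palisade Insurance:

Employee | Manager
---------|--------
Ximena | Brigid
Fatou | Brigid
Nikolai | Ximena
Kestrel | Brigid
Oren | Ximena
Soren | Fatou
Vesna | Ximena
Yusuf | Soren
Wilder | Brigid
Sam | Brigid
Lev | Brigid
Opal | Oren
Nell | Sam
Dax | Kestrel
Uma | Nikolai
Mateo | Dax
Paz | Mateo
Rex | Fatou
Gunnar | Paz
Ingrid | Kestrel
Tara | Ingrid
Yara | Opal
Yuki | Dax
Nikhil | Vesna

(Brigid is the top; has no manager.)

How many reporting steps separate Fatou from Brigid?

Chain from Fatou up to Brigid: Fatou → Brigid. That is 1 step up, so Fatou is 1 level below Brigid.

1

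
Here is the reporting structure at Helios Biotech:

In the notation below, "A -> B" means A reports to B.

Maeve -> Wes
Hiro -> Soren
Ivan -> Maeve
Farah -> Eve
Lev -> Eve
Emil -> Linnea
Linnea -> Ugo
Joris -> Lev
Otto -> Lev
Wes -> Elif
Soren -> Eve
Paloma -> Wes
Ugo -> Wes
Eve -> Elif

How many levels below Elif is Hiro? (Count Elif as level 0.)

3

Chain from Hiro up to Elif: Hiro → Soren → Eve → Elif. That is 3 steps up, so Hiro is 3 levels below Elif.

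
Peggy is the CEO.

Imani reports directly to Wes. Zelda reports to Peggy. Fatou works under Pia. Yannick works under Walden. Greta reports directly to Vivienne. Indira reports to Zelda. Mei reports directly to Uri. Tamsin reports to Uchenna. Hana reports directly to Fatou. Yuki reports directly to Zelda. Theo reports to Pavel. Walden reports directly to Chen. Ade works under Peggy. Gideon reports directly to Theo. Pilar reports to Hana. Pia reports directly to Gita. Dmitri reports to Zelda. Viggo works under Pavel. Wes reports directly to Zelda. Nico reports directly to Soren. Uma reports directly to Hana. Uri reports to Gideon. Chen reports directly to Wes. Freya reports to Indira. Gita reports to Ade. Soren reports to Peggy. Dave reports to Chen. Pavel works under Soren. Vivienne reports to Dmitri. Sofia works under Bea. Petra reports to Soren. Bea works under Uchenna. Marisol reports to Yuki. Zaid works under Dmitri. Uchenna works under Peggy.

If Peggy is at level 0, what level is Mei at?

Chain from Mei up to Peggy: Mei → Uri → Gideon → Theo → Pavel → Soren → Peggy. That is 6 steps up, so Mei is 6 levels below Peggy.

6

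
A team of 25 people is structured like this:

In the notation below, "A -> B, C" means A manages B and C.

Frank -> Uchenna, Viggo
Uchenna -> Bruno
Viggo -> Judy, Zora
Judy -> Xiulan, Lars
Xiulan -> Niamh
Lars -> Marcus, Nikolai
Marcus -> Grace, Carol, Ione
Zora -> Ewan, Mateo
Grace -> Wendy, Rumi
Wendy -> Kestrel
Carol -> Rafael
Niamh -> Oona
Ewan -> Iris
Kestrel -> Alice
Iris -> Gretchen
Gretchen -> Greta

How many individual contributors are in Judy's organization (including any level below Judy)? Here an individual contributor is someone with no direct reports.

The people in Judy's organization with no one reporting to them are Nikolai, Ione, Rafael, Rumi, Alice, Oona. That is 6.

6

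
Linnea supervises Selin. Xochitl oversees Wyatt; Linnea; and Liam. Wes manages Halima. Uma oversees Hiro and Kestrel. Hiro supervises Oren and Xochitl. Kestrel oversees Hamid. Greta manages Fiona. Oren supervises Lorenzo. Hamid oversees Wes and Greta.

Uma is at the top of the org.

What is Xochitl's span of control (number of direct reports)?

3

Xochitl directly manages Wyatt, Linnea, Liam. That is 3 direct reports.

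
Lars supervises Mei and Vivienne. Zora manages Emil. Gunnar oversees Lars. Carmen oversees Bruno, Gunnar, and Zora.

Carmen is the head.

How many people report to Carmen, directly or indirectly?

7

Carmen directly manages Gunnar, Zora, Bruno. Under Gunnar: Lars, Mei, Vivienne (3). Under Zora: Emil (1). Bruno has no reports. So Carmen's organization is 3 direct reports plus everyone under them: 4 + 2 + 1 = 7.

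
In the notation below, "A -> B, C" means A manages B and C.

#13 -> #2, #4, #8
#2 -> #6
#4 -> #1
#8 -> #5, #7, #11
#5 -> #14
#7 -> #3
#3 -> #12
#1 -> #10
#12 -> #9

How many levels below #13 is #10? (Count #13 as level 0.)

Chain from #10 up to #13: #10 → #1 → #4 → #13. That is 3 steps up, so #10 is 3 levels below #13.

3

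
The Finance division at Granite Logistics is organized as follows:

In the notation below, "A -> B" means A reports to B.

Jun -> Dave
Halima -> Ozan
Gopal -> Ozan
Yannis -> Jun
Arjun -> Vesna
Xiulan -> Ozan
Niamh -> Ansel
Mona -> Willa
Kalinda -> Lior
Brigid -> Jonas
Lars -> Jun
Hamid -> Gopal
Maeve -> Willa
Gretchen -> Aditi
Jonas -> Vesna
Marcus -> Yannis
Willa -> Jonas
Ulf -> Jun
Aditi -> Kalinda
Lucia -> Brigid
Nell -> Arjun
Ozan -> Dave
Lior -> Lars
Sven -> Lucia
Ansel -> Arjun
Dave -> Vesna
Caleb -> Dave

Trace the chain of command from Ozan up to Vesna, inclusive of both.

Ozan reports to Dave. Dave reports to Vesna. Vesna is at the top.

Ozan -> Dave -> Vesna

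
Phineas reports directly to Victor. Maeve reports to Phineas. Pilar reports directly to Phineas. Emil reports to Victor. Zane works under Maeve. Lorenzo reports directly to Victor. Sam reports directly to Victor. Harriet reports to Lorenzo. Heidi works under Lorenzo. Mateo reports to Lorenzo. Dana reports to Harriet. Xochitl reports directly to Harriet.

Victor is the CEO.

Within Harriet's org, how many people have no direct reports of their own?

The people in Harriet's organization with no one reporting to them are Xochitl, Dana. That is 2.

2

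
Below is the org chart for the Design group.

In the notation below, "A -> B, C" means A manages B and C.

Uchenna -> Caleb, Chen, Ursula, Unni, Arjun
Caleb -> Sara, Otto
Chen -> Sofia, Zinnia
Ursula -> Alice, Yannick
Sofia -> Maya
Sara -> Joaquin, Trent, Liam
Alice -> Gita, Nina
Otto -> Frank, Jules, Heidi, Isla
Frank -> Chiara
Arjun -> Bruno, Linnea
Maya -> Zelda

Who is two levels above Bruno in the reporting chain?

Bruno reports to Arjun, and Arjun reports to Uchenna. So Bruno's skip-level manager is Uchenna.

Uchenna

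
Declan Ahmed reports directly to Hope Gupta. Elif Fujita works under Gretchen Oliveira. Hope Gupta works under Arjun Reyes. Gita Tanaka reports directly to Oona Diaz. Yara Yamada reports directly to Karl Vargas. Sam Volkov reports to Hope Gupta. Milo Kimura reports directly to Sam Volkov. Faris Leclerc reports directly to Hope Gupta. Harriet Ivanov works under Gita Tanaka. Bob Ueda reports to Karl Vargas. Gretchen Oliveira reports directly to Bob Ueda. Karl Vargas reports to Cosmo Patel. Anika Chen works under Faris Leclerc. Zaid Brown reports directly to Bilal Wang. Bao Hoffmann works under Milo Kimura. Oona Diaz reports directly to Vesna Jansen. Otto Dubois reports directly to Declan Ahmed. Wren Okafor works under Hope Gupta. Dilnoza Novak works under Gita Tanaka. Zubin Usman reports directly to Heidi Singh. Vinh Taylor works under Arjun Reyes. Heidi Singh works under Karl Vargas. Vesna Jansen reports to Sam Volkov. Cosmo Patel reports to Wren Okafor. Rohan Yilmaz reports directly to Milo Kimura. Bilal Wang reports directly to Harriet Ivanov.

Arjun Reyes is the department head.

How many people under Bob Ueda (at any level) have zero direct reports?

The only person in Bob Ueda's organization with no one reporting to them is Elif Fujita. That is 1.

1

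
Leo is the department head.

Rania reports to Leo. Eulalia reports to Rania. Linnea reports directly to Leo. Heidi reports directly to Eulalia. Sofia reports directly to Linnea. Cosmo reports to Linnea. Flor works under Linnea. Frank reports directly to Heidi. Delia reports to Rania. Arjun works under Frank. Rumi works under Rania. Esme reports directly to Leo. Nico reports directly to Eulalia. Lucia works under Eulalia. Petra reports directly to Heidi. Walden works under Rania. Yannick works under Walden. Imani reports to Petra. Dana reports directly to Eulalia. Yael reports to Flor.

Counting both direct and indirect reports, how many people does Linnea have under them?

Linnea directly manages Sofia, Cosmo, Flor. Sofia has no reports. Cosmo has no reports. Under Flor: Yael (1). So Linnea's organization is 3 direct reports plus everyone under them: 1 + 1 + 2 = 4.

4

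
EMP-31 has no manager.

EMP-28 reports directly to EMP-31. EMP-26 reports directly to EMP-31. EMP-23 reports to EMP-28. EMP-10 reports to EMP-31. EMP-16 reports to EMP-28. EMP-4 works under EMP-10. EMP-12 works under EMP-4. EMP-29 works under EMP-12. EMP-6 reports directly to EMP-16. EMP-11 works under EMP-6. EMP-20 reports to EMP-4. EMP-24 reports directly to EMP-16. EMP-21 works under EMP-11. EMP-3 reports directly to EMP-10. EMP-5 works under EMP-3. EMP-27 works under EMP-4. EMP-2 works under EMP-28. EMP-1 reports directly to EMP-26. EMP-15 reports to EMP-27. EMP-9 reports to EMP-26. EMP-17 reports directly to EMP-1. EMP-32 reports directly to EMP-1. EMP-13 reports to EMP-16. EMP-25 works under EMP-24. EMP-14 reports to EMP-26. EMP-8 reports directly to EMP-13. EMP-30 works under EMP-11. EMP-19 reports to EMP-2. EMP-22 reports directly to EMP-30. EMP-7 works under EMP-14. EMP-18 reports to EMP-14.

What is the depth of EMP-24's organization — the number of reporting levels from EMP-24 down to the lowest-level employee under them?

1

The longest chain under EMP-24 runs EMP-24 → EMP-25, which is 1 level below EMP-24.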